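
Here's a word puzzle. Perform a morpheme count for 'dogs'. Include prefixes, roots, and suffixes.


Decomposition: dog (root) + -s (plural) = 2 morpheme(s)

2 morphemes


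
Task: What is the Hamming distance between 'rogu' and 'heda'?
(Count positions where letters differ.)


Alignment:
Position 1: 'r' vs 'h' = DIFFER
Position 2: 'o' vs 'e' = DIFFER
Position 3: 'g' vs 'd' = DIFFER
Position 4: 'u' vs 'a' = DIFFER
Total differences: 4

4


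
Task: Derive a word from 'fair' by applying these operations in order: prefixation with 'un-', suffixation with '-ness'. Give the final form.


Step 1: Add prefix 'un-' to 'fair' = 'unfair'
Step 2: Add suffix '-ness' to 'unfair' = 'unfairness'

unfairness


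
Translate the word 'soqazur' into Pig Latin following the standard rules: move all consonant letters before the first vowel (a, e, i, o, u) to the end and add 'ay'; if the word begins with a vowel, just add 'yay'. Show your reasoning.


'soqazur': move consonant cluster 's' to end and add 'ay': 'oqazursay'.

oqazursay


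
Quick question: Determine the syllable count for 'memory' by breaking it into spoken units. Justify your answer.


Break 'memory' into syllables: mem-o-ry -> mem | o | ry = 3 syllables

3 syllables


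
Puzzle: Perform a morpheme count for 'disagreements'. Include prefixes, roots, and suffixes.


Decomposition: dis- (prefix) + agree (root) + -ment (suffix) + -s (plural) = 4 morpheme(s)

4 morphemes


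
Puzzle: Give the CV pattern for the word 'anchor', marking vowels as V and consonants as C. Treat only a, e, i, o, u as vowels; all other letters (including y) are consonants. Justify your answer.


Letter mapping: a = V, n = C, c = C, h = C, o = V, r = C.

VCCCVC


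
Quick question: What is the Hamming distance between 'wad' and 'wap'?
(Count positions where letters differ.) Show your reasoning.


Alignment:
Position 1: 'w' vs 'w' = match
Position 2: 'a' vs 'a' = match
Position 3: 'd' vs 'p' = DIFFER
Total differences: 1

1


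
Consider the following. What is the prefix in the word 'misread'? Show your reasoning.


The word 'misread' = 'mis' (prefix) + 'read' (root). The prefix is 'mis'.

mis


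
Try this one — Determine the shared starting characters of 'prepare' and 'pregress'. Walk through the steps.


Compare from the start: 3 characters match: 'pre'. Mismatch at position 4: 'p' vs 'g'.

pre


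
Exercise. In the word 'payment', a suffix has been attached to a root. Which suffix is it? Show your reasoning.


The word 'payment' = 'pay' (root) + '-ment' (suffix). The suffix is '-ment'.

ment


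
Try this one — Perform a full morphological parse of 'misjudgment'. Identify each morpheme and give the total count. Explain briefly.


Step 1: Identify prefix: 'mis' (meaning: wrongly)
Step 2: Identify root: 'judge'
Step 3: Identify suffix(es): 'ment'
Decomposition: mis- (prefix: wrongly) + judge (root) + -ment (suffix: action/result)
Total morphemes: 3

3 morphemes (mis- (prefix: wrongly) + judge (root) + -ment (suffix: action/result))


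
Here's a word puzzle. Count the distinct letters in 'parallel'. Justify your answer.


Unique letters in 'parallel': {a, e, l, p, r} = 5 distinct letters.

5


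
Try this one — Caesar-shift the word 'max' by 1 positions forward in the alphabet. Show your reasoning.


Shift each letter by 1: m -> n, a -> b, x -> y. Result: 'nby'.

nby


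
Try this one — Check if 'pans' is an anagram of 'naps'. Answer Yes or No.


Sorted letters of 'pans': 'anps'
Sorted letters of 'naps': 'anps'
They match.

Yes


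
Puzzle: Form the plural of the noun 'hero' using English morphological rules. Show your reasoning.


Apply rule: Add -es (consonant + o). 'hero' becomes 'heroes'.

heroes


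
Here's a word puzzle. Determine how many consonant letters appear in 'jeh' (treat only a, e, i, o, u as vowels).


Consonants in 'jeh': j, h = 2 consonants.

2


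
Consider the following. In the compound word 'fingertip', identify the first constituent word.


Split 'fingertip' into 'finger' + 'tip'. The first part is 'finger'.

finger


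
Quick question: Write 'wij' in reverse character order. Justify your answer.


Reverse 'wij' character by character: 'jiw'.

jiw


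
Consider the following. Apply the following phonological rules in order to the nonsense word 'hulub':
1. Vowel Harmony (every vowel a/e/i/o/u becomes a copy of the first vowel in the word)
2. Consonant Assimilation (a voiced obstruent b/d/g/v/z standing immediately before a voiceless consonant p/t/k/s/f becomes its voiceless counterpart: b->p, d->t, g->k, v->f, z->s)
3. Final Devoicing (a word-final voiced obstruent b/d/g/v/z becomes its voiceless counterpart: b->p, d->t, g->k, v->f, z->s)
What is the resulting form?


Starting form: 'hulub'
Rule 1: Vowel Harmony: all vowels already match. No change.
Rule 2: Consonant Assimilation: no voiced obstruent (b/d/g/v/z) stands immediately before a voiceless consonant (p/t/k/s/f). No change.
Rule 3: Final Devoicing: word-final voiced obstruent 'b' becomes voiceless 'p'. 'hulub' -> 'hulup'
Final form: 'hulup'

hulup


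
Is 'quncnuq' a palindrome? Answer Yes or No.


Forward: 'quncnuq'
Reversed: 'quncnuq'
They are identical.

Yes


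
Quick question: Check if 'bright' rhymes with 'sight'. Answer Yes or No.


Rime (stressed vowel + following sounds) of 'bright': -ight = /aɪt/
Rime of 'sight': -ight = /aɪt/
/aɪt/ and /aɪt/ are the same ending sound, so the words rhyme.

Yes


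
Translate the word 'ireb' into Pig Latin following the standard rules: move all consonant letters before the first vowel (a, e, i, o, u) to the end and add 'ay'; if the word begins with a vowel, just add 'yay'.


'ireb' starts with a vowel, so add 'yay': 'irebyay'.

irebyay


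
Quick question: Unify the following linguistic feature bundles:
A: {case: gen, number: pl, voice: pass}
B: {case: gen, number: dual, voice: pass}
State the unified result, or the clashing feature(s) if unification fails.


Compare features:
case: A=gen vs B=gen -> unified: gen
number: A=pl vs B=dual -> CLASH
voice: A=pass vs B=pass -> unified: pass
Clash detected on feature 'number' (pl vs dual); unification fails.

CLASH on 'number' (pl vs dual)


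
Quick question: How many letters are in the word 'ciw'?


Spell out 'ciw' and number each letter: c(1), i(2), w(3). Total: 3 letters.

3


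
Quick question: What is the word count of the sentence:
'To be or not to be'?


Split into words: To | be | or | not | to | be = 6 words.

6


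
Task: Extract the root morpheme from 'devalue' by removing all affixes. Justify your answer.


Remove prefix 'de' from 'devalue' to get root 'value'.

value


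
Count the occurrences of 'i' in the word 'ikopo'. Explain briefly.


Letter 'i' in 'ikopo': found at position(s) 1 = 1 occurrence(s).

1


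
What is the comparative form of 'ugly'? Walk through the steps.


Apply comparative formation (consonant + y: change y to i, add -er): 'ugly' -> 'uglier'.

uglier


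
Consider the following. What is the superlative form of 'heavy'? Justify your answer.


Apply superlative formation (consonant + y: change y to i, add -est): 'heavy' -> 'heaviest'.

heaviest


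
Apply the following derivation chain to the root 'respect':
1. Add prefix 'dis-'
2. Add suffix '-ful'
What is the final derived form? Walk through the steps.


Step 1: Add prefix 'dis-' to 'respect' = 'disrespect'
Step 2: Add suffix '-ful' to 'disrespect' = 'disrespectful'

disrespectful


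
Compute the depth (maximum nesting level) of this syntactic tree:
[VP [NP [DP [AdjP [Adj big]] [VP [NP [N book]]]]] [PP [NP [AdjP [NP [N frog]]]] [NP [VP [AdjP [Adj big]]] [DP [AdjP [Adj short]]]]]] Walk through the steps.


Count bracket nesting levels:
'[' at pos 0: depth = 1
'[' at pos 4: depth = 2
'[' at pos 8: depth = 3
'[' at pos 12: depth = 4
'[' at pos 18: depth = 5
'[' at pos 29: depth = 4
'[' at pos 33: depth = 5
'[' at pos 37: depth = 6
'[' at pos 50: depth = 2
'[' at pos 54: depth = 3
'[' at pos 58: depth = 4
'[' at pos 64: depth = 5
'[' at pos 68: depth = 6
'[' at pos 80: depth = 3
'[' at pos 84: depth = 4
'[' at pos 88: depth = 5
'[' at pos 94: depth = 6
'[' at pos 106: depth = 4
'[' at pos 110: depth = 5
'[' at pos 116: depth = 6
Maximum depth reached: 6

6


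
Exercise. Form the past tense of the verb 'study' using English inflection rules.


Apply rule: Change -y to -ied. 'study' becomes 'studied'.

studied


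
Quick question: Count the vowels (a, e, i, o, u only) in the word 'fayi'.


Vowels in 'fayi': a, i = 2 vowels.

2


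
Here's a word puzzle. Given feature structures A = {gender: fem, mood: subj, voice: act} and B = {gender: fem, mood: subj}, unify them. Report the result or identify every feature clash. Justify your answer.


Compare features:
gender: A=fem vs B=fem -> unified: fem
mood: A=subj vs B=subj -> unified: subj
voice: A=act vs B=_ -> unified: act
No clashes found.

Unified: {gender: fem, mood: subj, voice: act}


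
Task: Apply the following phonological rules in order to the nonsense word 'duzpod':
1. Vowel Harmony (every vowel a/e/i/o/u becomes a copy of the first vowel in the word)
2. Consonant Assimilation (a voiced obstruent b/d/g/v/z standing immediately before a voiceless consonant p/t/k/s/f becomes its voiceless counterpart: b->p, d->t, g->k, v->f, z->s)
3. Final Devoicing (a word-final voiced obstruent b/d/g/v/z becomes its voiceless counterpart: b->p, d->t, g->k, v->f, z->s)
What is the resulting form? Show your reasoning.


Starting form: 'duzpod'
Rule 1: Vowel Harmony: all vowels become 'u' (matching first vowel). 'duzpod' -> 'duzpud'
Rule 2: Consonant Assimilation: voiced obstruent before voiceless consonant becomes voiceless ('zp' -> 'sp'). 'duzpud' -> 'duspud'
Rule 3: Final Devoicing: word-final voiced obstruent 'd' becomes voiceless 't'. 'duspud' -> 'dusput'
Final form: 'dusput'

dusput


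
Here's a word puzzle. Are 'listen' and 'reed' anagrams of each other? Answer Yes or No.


Sorted letters of 'listen': 'eilnst'
Sorted letters of 'reed': 'deer'
They do not match.

No


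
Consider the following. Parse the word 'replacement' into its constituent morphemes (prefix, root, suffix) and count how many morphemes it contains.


Step 1: Identify prefix: 're' (meaning: again)
Step 2: Identify root: 'place'
Step 3: Identify suffix(es): 'ment'
Decomposition: re- (prefix: again) + place (root) + -ment (suffix: action/result)
Total morphemes: 3

3 morphemes (re- (prefix: again) + place (root) + -ment (suffix: action/result))


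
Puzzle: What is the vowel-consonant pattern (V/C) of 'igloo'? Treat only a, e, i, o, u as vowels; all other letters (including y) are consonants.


Letter mapping: i = V, g = C, l = C, o = V, o = V.

VCCVV


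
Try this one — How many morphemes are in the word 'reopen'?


Decomposition: re- (prefix) + open (root) = 2 morpheme(s)

2 morphemes


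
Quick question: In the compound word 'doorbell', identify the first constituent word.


Split 'doorbell' into 'door' + 'bell'. The first part is 'door'.

door


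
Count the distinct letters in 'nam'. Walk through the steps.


Unique letters in 'nam': {a, m, n} = 3 distinct letters.

3


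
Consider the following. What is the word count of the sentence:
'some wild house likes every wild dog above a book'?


Split into words: some | wild | house | likes | every | wild | dog | above | a | book = 10 words.

10


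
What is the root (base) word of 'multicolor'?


Remove prefix 'multi' from 'multicolor' to get root 'color'.

color


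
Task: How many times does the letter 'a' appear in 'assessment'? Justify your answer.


Letter 'a' in 'assessment': found at position(s) 1 = 1 occurrence(s).

1


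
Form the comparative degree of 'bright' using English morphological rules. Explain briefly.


Apply comparative formation (add -er): 'bright' -> 'brighter'.

brighter


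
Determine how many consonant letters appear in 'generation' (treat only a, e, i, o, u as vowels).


Consonants in 'generation': g, n, r, t, n = 5 consonants.

5


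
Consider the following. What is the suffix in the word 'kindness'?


The word 'kindness' = 'kind' (root) + '-ness' (suffix). The suffix is '-ness'.

ness


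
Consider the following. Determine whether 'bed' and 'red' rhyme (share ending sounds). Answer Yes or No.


Rime (stressed vowel + following sounds) of 'bed': -ed = /ɛd/
Rime of 'red': -ed = /ɛd/
/ɛd/ and /ɛd/ are the same ending sound, so the words rhyme.

Yes


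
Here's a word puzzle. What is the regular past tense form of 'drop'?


Apply rule: Double final consonant and add -ed. 'drop' becomes 'dropped'.

dropped


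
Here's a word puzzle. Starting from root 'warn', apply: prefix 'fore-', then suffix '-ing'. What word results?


Step 1: Add prefix 'fore-' to 'warn' = 'forewarn'
Step 2: Add suffix '-ing' to 'forewarn' = 'forewarning'

forewarning


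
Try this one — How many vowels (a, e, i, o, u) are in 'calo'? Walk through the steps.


Vowels in 'calo': a, o = 2 vowels.

2


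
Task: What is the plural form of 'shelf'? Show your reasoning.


Apply rule: Change -f to -ves. 'shelf' becomes 'shelves'.

shelves


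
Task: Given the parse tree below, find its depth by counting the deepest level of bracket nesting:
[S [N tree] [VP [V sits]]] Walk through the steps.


Count bracket nesting levels:
'[' at pos 0: depth = 1
'[' at pos 3: depth = 2
'[' at pos 12: depth = 2
'[' at pos 16: depth = 3
Maximum depth reached: 3

3


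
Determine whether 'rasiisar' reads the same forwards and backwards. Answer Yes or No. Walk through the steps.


Forward: 'rasiisar'
Reversed: 'rasiisar'
They are identical.

Yes


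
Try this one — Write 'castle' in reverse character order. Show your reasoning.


Reverse 'castle' character by character: 'eltsac'.

eltsac


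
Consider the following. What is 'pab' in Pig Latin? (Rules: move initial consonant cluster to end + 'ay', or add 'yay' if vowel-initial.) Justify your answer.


'pab': move consonant cluster 'p' to end and add 'ay': 'abpay'.

abpay


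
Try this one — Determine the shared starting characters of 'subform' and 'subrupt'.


Compare from the start: 3 characters match: 'sub'. Mismatch at position 4: 'f' vs 'r'.

sub


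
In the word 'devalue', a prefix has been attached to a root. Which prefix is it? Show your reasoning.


The word 'devalue' = 'de' (prefix) + 'value' (root). The prefix is 'de'.

de


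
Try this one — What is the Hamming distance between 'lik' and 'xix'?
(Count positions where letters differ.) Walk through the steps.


Alignment:
Position 1: 'l' vs 'x' = DIFFER
Position 2: 'i' vs 'i' = match
Position 3: 'k' vs 'x' = DIFFER
Total differences: 2

2


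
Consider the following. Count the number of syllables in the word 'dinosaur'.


Break 'dinosaur' into syllables: di-no-saur -> di | no | saur = 3 syllables

3 syllables


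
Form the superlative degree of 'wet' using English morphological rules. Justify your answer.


Apply superlative formation (double final consonant, add -est): 'wet' -> 'wettest'.

wettest


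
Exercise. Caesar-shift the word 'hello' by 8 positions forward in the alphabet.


Shift each letter by 8: h -> p, e -> m, l -> t, l -> t, o -> w. Result: 'pmttw'.

pmttw


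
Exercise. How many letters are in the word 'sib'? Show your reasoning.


Spell out 'sib' and number each letter: s(1), i(2), b(3). Total: 3 letters.

3


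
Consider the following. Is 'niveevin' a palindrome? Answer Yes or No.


Forward: 'niveevin'
Reversed: 'niveevin'
They are identical.

Yes


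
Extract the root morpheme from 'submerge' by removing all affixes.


Remove prefix 'sub' from 'submerge' to get root 'merge'.

merge


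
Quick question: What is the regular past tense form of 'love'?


Apply rule: Add -d (word ends in -e). 'love' becomes 'loved'.

loved


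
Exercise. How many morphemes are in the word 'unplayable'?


Decomposition: un- (prefix) + play (root) + -able (suffix) = 3 morpheme(s)

3 morphemes


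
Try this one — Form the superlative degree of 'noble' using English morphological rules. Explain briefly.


Apply superlative formation (ends in e: add -st): 'noble' -> 'noblest'.

noblest


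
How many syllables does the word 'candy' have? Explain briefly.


Break 'candy' into syllables: can-dy -> can | dy = 2 syllables

2 syllables


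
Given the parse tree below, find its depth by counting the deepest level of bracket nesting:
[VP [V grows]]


Count bracket nesting levels:
'[' at pos 0: depth = 1
'[' at pos 4: depth = 2
Maximum depth reached: 2

2


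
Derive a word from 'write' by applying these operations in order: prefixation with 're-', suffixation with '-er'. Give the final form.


Step 1: Add prefix 're-' to 'write' = 'rewrite'
Step 2: Add suffix '-er' to 'rewrite' = 'rewriter'

rewriter


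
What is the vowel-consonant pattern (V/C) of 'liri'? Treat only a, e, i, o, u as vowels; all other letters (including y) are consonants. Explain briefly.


Letter mapping: l = C, i = V, r = C, i = V.

CVCV


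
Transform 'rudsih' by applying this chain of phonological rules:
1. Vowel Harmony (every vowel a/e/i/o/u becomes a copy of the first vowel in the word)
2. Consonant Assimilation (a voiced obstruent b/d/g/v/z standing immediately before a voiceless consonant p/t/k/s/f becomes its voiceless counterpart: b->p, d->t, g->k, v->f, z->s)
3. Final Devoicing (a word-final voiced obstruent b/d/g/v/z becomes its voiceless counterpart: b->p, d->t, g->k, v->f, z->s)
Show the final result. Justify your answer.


Starting form: 'rudsih'
Rule 1: Vowel Harmony: all vowels become 'u' (matching first vowel). 'rudsih' -> 'rudsuh'
Rule 2: Consonant Assimilation: voiced obstruent before voiceless consonant becomes voiceless ('ds' -> 'ts'). 'rudsuh' -> 'rutsuh'
Rule 3: Final Devoicing: final consonant 'h' is not one of the voiced obstruents b/d/g/v/z. No change.
Final form: 'rutsuh'

rutsuh


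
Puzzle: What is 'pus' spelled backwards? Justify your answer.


Reverse 'pus' character by character: 'sup'.

sup


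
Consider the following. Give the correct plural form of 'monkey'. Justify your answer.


Apply rule: Add -s. 'monkey' becomes 'monkeys'.

monkeys


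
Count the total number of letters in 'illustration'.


Spell out 'illustration' and number each letter: i(1), l(2), l(3), u(4), s(5), t(6), r(7), a(8), t(9), i(10), o(11), n(12). Total: 12 letters.

12


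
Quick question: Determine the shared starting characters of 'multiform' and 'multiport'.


Compare from the start: 5 characters match: 'multi'. Mismatch at position 6: 'f' vs 'p'.

multi


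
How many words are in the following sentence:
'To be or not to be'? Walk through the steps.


Split into words: To | be | or | not | to | be = 6 words.

6


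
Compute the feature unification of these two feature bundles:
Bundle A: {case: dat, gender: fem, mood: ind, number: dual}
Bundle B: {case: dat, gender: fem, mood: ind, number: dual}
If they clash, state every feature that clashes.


Compare features:
case: A=dat vs B=dat -> unified: dat
gender: A=fem vs B=fem -> unified: fem
mood: A=ind vs B=ind -> unified: ind
number: A=dual vs B=dual -> unified: dual
No clashes found.

Unified: {case: dat, gender: fem, mood: ind, number: dual}


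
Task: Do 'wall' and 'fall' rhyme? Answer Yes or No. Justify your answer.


Rime (stressed vowel + following sounds) of 'wall': -all = /ɔːl/
Rime of 'fall': -all = /ɔːl/
/ɔːl/ and /ɔːl/ are the same ending sound, so the words rhyme.

Yes


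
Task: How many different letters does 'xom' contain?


Unique letters in 'xom': {m, o, x} = 3 distinct letters.

3


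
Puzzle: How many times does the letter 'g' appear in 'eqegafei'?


Letter 'g' in 'eqegafei': found at position(s) 4 = 1 occurrence(s).

1


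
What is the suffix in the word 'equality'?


The word 'equality' = 'equal' (root) + '-ity' (suffix). The suffix is '-ity'.

ity


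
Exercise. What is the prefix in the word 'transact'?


The word 'transact' = 'trans' (prefix) + 'act' (root). The prefix is 'trans'.

trans


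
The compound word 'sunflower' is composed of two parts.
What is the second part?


Split 'sunflower' into 'sun' + 'flower'. The second part is 'flower'.

flower


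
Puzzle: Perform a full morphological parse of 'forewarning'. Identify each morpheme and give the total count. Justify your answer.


Step 1: Identify prefix: 'fore' (meaning: before/front)
Step 2: Identify root: 'warn'
Step 3: Identify suffix(es): 'ing'
Decomposition: fore- (prefix: before/front) + warn (root) + -ing (suffix: ongoing action)
Total morphemes: 3

3 morphemes (fore- (prefix: before/front) + warn (root) + -ing (suffix: ongoing action))


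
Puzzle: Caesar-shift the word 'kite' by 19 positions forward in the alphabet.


Shift each letter by 19: k -> d, i -> b, t -> m, e -> x. Result: 'dbmx'.

dbmx


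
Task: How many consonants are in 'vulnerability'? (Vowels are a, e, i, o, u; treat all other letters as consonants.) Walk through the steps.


Consonants in 'vulnerability': v, l, n, r, b, l, t, y = 8 consonants.

8


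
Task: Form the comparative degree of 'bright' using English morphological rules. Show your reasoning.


Apply comparative formation (add -er): 'bright' -> 'brighter'.

brighter


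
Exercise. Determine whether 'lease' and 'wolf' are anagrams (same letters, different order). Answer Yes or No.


Sorted letters of 'lease': 'aeels'
Sorted letters of 'wolf': 'flow'
They do not match.

No


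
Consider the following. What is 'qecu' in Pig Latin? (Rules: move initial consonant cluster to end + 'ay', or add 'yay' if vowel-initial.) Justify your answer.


'qecu': move consonant cluster 'q' to end and add 'ay': 'ecuqay'.

ecuqay


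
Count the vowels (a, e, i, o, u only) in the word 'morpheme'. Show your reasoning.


Vowels in 'morpheme': o, e, e = 3 vowels.

3


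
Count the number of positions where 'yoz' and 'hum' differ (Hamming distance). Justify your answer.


Alignment:
Position 1: 'y' vs 'h' = DIFFER
Position 2: 'o' vs 'u' = DIFFER
Position 3: 'z' vs 'm' = DIFFER
Total differences: 3

3


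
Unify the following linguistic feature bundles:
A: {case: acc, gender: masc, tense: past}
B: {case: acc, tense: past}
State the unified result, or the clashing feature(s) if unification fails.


Compare features:
case: A=acc vs B=acc -> unified: acc
gender: A=masc vs B=_ -> unified: masc
tense: A=past vs B=past -> unified: past
No clashes found.

Unified: {case: acc, gender: masc, tense: past}


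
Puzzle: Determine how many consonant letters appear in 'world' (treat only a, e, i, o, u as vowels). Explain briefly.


Consonants in 'world': w, r, l, d = 4 consonants.

4


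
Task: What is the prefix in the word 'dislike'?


The word 'dislike' = 'dis' (prefix) + 'like' (root). The prefix is 'dis'.

dis


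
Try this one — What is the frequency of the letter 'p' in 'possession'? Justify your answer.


Letter 'p' in 'possession': found at position(s) 1 = 1 occurrence(s).

1


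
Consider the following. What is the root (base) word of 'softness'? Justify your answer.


Remove suffix '-ness' from 'softness' to get root 'soft'.

soft


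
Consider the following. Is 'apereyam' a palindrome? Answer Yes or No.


Forward: 'apereyam'
Reversed: 'mayerepa'
They differ.

No


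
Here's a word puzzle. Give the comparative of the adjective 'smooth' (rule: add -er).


Apply comparative formation (add -er): 'smooth' -> 'smoother'.

smoother


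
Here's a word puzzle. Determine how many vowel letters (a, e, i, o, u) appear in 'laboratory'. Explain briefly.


Vowels in 'laboratory': a, o, a, o = 4 vowels.

4


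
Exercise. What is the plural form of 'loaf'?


Apply rule: Change -f to -ves. 'loaf' becomes 'loaves'.

loaves


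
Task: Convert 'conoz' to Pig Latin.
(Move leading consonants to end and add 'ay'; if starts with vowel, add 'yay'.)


'conoz': move consonant cluster 'c' to end and add 'ay': 'onozcay'.

onozcay


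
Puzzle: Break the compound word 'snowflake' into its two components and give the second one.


Split 'snowflake' into 'snow' + 'flake'. The second part is 'flake'.

flake


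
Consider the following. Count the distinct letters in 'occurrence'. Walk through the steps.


Unique letters in 'occurrence': {c, e, n, o, r, u} = 6 distinct letters.

6


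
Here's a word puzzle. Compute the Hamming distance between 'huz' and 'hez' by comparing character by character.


Alignment:
Position 1: 'h' vs 'h' = match
Position 2: 'u' vs 'e' = DIFFER
Position 3: 'z' vs 'z' = match
Total differences: 1

1


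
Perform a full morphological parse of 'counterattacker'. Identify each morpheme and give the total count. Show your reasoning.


Step 1: Identify prefix: 'counter' (meaning: against)
Step 2: Identify root: 'attack'
Step 3: Identify suffix(es): 'er'
Decomposition: counter- (prefix: against) + attack (root) + -er (suffix: one who)
Total morphemes: 3

3 morphemes (counter- (prefix: against) + attack (root) + -er (suffix: one who))


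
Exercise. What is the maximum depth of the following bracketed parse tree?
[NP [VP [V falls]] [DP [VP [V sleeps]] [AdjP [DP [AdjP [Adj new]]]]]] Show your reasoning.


Count bracket nesting levels:
'[' at pos 0: depth = 1
'[' at pos 4: depth = 2
'[' at pos 8: depth = 3
'[' at pos 19: depth = 2
'[' at pos 23: depth = 3
'[' at pos 27: depth = 4
'[' at pos 39: depth = 3
'[' at pos 45: depth = 4
'[' at pos 49: depth = 5
'[' at pos 55: depth = 6
Maximum depth reached: 6

6


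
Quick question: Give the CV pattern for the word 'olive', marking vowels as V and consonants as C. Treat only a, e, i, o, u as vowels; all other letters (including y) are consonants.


Letter mapping: o = V, l = C, i = V, v = C, e = V.

VCVCV


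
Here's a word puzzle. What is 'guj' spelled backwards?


Reverse 'guj' character by character: 'jug'.

jug


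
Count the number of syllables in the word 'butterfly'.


Break 'butterfly' into syllables: but-ter-fly -> but | ter | fly = 3 syllables

3 syllables


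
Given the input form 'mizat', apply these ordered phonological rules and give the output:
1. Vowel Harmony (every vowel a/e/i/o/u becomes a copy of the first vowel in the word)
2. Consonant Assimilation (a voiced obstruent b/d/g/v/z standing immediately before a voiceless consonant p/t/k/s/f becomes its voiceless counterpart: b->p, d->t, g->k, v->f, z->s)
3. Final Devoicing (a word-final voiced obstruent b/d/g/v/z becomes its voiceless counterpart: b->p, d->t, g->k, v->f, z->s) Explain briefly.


Starting form: 'mizat'
Rule 1: Vowel Harmony: all vowels become 'i' (matching first vowel). 'mizat' -> 'mizit'
Rule 2: Consonant Assimilation: no voiced obstruent (b/d/g/v/z) stands immediately before a voiceless consonant (p/t/k/s/f). No change.
Rule 3: Final Devoicing: final consonant 't' is not one of the voiced obstruents b/d/g/v/z. No change.
Final form: 'mizit'

mizit


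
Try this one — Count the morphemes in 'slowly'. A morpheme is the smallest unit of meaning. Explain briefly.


Decomposition: slow (root) + -ly (suffix) = 2 morpheme(s)

2 morphemes


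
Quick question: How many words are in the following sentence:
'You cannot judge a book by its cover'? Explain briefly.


Split into words: You | cannot | judge | a | book | by | its | cover = 8 words.

8


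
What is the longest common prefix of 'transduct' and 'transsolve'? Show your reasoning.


Compare from the start: 5 characters match: 'trans'. Mismatch at position 6: 'd' vs 's'.

trans


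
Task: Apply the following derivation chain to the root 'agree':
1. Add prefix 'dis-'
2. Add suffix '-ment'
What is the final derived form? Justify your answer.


Step 1: Add prefix 'dis-' to 'agree' = 'disagree'
Step 2: Add suffix '-ment' to 'disagree' = 'disagreement'

disagreement


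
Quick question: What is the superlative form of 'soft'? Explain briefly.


Apply superlative formation (add -est): 'soft' -> 'softest'.

softest


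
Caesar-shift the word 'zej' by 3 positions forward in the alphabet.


Shift each letter by 3: z -> c, e -> h, j -> m. Result: 'chm'.

chm


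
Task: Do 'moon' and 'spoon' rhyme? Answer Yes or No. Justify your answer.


Rime (stressed vowel + following sounds) of 'moon': -oon = /uːn/
Rime of 'spoon': -oon = /uːn/
/uːn/ and /uːn/ are the same ending sound, so the words rhyme.

Yes


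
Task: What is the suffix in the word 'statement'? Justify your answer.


The word 'statement' = 'state' (root) + '-ment' (suffix). The suffix is '-ment'.

ment


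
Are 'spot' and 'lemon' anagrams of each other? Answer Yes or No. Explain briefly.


Sorted letters of 'spot': 'opst'
Sorted letters of 'lemon': 'elmno'
They do not match.

No


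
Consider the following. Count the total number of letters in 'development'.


Spell out 'development' and number each letter: d(1), e(2), v(3), e(4), l(5), o(6), p(7), m(8), e(9), n(10), t(11). Total: 11 letters.

11


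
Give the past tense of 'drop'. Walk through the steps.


Apply rule: Double final consonant and add -ed. 'drop' becomes 'dropped'.

dropped


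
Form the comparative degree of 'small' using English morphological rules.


Apply comparative formation (add -er): 'small' -> 'smaller'.

smaller


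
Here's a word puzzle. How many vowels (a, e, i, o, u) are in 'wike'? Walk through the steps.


Vowels in 'wike': i, e = 2 vowels.

2


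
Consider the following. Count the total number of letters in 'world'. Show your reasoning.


Spell out 'world' and number each letter: w(1), o(2), r(3), l(4), d(5). Total: 5 letters.

5


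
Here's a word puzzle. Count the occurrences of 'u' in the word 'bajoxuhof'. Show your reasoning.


Letter 'u' in 'bajoxuhof': found at position(s) 6 = 1 occurrence(s).

1


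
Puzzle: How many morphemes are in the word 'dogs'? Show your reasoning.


Decomposition: dog (root) + -s (plural) = 2 morpheme(s)

2 morphemes


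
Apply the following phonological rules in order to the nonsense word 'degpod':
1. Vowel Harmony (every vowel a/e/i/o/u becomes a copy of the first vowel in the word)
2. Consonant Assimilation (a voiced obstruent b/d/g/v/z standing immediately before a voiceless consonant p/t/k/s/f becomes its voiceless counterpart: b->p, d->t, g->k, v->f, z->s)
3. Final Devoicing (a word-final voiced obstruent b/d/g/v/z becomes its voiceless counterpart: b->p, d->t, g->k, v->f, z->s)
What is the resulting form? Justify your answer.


Starting form: 'degpod'
Rule 1: Vowel Harmony: all vowels become 'e' (matching first vowel). 'degpod' -> 'degped'
Rule 2: Consonant Assimilation: voiced obstruent before voiceless consonant becomes voiceless ('gp' -> 'kp'). 'degped' -> 'dekped'
Rule 3: Final Devoicing: word-final voiced obstruent 'd' becomes voiceless 't'. 'dekped' -> 'dekpet'
Final form: 'dekpet'

dekpet


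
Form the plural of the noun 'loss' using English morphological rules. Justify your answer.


Apply rule: Add -es (sibilant/fricative ending). 'loss' becomes 'losses'.

losses


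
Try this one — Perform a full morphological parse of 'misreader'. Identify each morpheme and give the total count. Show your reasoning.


Step 1: Identify prefix: 'mis' (meaning: wrongly)
Step 2: Identify root: 'read'
Step 3: Identify suffix(es): 'er'
Decomposition: mis- (prefix: wrongly) + read (root) + -er (suffix: one who)
Total morphemes: 3

3 morphemes (mis- (prefix: wrongly) + read (root) + -er (suffix: one who))


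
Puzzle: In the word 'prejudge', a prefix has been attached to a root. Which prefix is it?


The word 'prejudge' = 'pre' (prefix) + 'judge' (root). The prefix is 'pre'.

pre


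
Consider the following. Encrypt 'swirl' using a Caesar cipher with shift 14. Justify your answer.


Shift each letter by 14: s -> g, w -> k, i -> w, r -> f, l -> z. Result: 'gkwfz'.

gkwfz


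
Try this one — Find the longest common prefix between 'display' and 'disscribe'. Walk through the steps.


Compare from the start: 3 characters match: 'dis'. Mismatch at position 4: 'p' vs 's'.

dis


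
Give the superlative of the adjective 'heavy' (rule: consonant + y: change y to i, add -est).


Apply superlative formation (consonant + y: change y to i, add -est): 'heavy' -> 'heaviest'.

heaviest


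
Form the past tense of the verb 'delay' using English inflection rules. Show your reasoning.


Apply rule: Add -ed. 'delay' becomes 'delayed'.

delayed


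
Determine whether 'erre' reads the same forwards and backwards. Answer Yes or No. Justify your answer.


Forward: 'erre'
Reversed: 'erre'
They are identical.

Yes


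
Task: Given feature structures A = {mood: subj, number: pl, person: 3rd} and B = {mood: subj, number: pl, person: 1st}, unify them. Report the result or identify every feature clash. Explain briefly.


Compare features:
mood: A=subj vs B=subj -> unified: subj
number: A=pl vs B=pl -> unified: pl
person: A=3rd vs B=1st -> CLASH
Clash detected on feature 'person' (3rd vs 1st); unification fails.

CLASH on 'person' (3rd vs 1st)


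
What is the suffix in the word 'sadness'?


The word 'sadness' = 'sad' (root) + '-ness' (suffix). The suffix is '-ness'.

ness


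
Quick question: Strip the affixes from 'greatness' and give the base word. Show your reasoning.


Remove suffix '-ness' from 'greatness' to get root 'great'.

great


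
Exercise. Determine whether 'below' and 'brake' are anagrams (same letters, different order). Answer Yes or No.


Sorted letters of 'below': 'below'
Sorted letters of 'brake': 'abekr'
They do not match.

No


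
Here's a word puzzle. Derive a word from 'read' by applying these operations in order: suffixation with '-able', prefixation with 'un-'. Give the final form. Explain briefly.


Step 1: Add suffix '-able' to 'read' = 'readable'
Step 2: Add prefix 'un-' to 'readable' = 'unreadable'

unreadable


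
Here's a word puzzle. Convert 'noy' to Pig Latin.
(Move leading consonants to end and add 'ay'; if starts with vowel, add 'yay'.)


'noy': move consonant cluster 'n' to end and add 'ay': 'oynay'.

oynay


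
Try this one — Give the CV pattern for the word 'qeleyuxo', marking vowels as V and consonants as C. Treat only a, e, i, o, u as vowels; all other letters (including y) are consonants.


Letter mapping: q = C, e = V, l = C, e = V, y = C, u = V, x = C, o = V.

CVCVCVCV


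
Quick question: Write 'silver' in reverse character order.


Reverse 'silver' character by character: 'revlis'.

revlis


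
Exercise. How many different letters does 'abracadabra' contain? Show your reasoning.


Unique letters in 'abracadabra': {a, b, c, d, r} = 5 distinct letters.

5


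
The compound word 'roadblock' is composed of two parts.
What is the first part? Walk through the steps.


Split 'roadblock' into 'road' + 'block'. The first part is 'road'.

road


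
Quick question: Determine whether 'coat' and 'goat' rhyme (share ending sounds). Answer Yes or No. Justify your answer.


Rime (stressed vowel + following sounds) of 'coat': -oat = /oʊt/
Rime of 'goat': -oat = /oʊt/
/oʊt/ and /oʊt/ are the same ending sound, so the words rhyme.

Yes


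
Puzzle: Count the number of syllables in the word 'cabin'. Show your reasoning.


Break 'cabin' into syllables: cab-in -> cab | in = 2 syllables

2 syllables


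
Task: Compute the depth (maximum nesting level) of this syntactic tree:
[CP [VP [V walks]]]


Count bracket nesting levels:
'[' at pos 0: depth = 1
'[' at pos 4: depth = 2
'[' at pos 8: depth = 3
Maximum depth reached: 3

3


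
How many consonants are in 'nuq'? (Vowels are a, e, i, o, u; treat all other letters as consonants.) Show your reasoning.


Consonants in 'nuq': n, q = 2 consonants.

2


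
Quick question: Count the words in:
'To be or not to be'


Split into words: To | be | or | not | to | be = 6 words.

6


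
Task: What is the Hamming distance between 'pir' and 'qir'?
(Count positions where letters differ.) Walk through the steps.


Alignment:
Position 1: 'p' vs 'q' = DIFFER
Position 2: 'i' vs 'i' = match
Position 3: 'r' vs 'r' = match
Total differences: 1

1


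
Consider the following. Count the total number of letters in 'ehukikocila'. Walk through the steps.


Spell out 'ehukikocila' and number each letter: e(1), h(2), u(3), k(4), i(5), k(6), o(7), c(8), i(9), l(10), a(11). Total: 11 letters.

11


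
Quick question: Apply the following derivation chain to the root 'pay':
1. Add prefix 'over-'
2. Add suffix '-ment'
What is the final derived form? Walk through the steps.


Step 1: Add prefix 'over-' to 'pay' = 'overpay'
Step 2: Add suffix '-ment' to 'overpay' = 'overpayment'

overpayment


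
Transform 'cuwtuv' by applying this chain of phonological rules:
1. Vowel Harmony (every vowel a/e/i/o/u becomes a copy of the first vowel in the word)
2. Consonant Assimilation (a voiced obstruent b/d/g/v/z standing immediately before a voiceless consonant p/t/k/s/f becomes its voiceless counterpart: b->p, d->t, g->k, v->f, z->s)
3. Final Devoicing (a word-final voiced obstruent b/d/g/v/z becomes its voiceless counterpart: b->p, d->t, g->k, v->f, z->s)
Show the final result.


Starting form: 'cuwtuv'
Rule 1: Vowel Harmony: all vowels already match. No change.
Rule 2: Consonant Assimilation: no voiced obstruent (b/d/g/v/z) stands immediately before a voiceless consonant (p/t/k/s/f). No change.
Rule 3: Final Devoicing: word-final voiced obstruent 'v' becomes voiceless 'f'. 'cuwtuv' -> 'cuwtuf'
Final form: 'cuwtuf'

cuwtuf


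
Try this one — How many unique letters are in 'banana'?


Unique letters in 'banana': {a, b, n} = 3 distinct letters.

3


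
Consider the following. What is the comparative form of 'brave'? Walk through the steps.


Apply comparative formation (ends in e: add -r): 'brave' -> 'braver'.

braver


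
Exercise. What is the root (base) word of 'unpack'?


Remove prefix 'un' from 'unpack' to get root 'pack'.

pack


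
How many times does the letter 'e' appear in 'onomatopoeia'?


Letter 'e' in 'onomatopoeia': found at position(s) 10 = 1 occurrence(s).

1


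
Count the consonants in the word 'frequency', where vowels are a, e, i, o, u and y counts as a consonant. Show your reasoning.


Consonants in 'frequency': f, r, q, n, c, y = 6 consonants.

6


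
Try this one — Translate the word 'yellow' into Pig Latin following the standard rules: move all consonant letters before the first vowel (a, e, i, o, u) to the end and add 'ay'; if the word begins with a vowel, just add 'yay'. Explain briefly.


'yellow': move consonant cluster 'y' to end and add 'ay': 'ellowyay'.

ellowyay


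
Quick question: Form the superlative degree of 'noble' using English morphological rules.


Apply superlative formation (ends in e: add -st): 'noble' -> 'noblest'.

noblest


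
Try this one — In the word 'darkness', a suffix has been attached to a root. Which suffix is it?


The word 'darkness' = 'dark' (root) + '-ness' (suffix). The suffix is '-ness'.

ness


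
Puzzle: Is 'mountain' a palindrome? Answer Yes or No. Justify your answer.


Forward: 'mountain'
Reversed: 'niatnuom'
They differ.

No


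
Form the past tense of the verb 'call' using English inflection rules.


Apply rule: Add -ed. 'call' becomes 'called'.

called


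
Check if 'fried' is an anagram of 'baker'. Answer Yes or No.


Sorted letters of 'fried': 'defir'
Sorted letters of 'baker': 'abekr'
They do not match.

No
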